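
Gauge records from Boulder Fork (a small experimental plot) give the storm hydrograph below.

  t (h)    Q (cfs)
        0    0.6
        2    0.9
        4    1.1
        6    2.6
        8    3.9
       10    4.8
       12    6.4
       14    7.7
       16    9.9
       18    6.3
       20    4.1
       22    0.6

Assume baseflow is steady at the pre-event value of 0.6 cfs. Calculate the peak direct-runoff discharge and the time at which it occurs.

Q_p = 9.3 cfs at t = 16 h

Subtracting baseflow gives direct-runoff ordinates: 0.0, 0.3, 0.5, 2.0, 3.3, 4.2, 5.8, 7.1, 9.3, 5.7, 3.5, 0.0 cfs.
The maximum is 9.3 cfs, occurring at the reading for t = 16 h.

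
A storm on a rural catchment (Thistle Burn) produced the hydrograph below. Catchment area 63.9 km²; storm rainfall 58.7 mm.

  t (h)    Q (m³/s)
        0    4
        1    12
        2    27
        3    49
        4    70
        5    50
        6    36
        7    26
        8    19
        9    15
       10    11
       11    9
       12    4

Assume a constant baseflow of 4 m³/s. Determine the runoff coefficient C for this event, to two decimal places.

ΣQ_DR = 280.0 m³/s; V = ΣQ_DR·Δt = 1.008 × 10^6 m³.
Runoff depth d = V / A = 15.77 mm.
C = d / P = 15.77 / 58.7 = 0.27.

C ≈ 0.27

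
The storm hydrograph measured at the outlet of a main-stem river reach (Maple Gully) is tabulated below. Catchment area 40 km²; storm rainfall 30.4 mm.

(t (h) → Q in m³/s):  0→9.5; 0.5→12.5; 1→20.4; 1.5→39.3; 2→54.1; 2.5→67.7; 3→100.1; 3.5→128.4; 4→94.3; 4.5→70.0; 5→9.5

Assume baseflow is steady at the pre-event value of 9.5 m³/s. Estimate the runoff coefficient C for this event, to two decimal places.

ΣQ_DR = 501.3 m³/s; V = ΣQ_DR·Δt = 9.023 × 10^5 m³.
Runoff depth d = V / A = 22.56 mm.
C = d / P = 22.56 / 30.4 = 0.74.

C ≈ 0.74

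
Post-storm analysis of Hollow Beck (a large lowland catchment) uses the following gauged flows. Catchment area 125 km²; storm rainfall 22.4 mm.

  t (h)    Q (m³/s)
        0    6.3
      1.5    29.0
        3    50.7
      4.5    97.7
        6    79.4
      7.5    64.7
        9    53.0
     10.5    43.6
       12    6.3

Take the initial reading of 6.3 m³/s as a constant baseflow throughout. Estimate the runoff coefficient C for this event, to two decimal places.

ΣQ_DR = 374.0 m³/s; V = ΣQ_DR·Δt = 2.020 × 10^6 m³.
Runoff depth d = V / A = 16.16 mm.
C = d / P = 16.16 / 22.4 = 0.72.

C ≈ 0.72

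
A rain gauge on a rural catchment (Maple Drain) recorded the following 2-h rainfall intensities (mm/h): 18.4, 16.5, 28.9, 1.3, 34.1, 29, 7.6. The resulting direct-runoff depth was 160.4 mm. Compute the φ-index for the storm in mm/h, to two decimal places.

φ ≈ 9.34 mm/h

Only the 5 blocks with intensity above φ contribute runoff: 18.4, 16.5, 28.9, 34.1, 29 mm/h.
Σ(I−φ)·Δt = d  ⇒  (18.4+16.5+28.9+34.1+29 − 5φ)·2 = 160.4
φ = (126.9 − 160.4/2) / 5 = 9.34 mm/h.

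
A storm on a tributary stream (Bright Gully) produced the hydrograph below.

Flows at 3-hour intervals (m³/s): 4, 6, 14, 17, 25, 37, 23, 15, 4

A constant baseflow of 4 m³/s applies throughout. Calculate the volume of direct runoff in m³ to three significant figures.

V ≈ 1.18 × 10^6 m³

Direct-runoff ordinates (Q − Q_b): 0.0, 2.0, 10.0, 13.0, 21.0, 33.0, 19.0, 11.0, 0.0 m³/s.
ΣQ_DR = 109.0 m³/s.
With Δt = 3 h = 10800 s, V = ΣQ_DR · Δt = 109.0 × 10800 = 1.18 × 10^6 m³.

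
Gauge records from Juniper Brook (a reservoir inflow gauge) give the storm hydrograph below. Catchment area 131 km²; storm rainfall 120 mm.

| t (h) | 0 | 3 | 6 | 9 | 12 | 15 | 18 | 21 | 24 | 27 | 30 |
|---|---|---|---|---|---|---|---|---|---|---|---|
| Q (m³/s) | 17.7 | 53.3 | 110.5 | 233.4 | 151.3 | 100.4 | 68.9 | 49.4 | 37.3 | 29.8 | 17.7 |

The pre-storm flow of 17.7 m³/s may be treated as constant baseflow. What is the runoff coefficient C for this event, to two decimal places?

C ≈ 0.46

ΣQ_DR = 675.0 m³/s; V = ΣQ_DR·Δt = 7.290 × 10^6 m³.
Runoff depth d = V / A = 55.65 mm.
C = d / P = 55.65 / 120 = 0.46.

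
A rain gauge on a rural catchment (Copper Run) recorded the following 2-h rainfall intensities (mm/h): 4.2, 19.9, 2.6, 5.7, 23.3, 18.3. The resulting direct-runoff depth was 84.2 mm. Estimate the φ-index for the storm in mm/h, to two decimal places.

Only the 3 blocks with intensity above φ contribute runoff: 19.9, 23.3, 18.3 mm/h.
Σ(I−φ)·Δt = d  ⇒  (19.9+23.3+18.3 − 3φ)·2 = 84.2
φ = (61.50 − 84.2/2) / 3 = 6.47 mm/h.

φ ≈ 6.47 mm/h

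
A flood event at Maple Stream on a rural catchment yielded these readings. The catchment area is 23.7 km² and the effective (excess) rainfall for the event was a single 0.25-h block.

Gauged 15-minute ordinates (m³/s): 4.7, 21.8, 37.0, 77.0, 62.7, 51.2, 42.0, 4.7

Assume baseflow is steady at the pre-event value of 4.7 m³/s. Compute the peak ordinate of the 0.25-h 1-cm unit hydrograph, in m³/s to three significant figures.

Direct runoff: 0.0, 17.1, 32.3, 72.3, 58.0, 46.5, 37.3, 0.0 m³/s; ΣQ_DR = 263.5 m³/s, peak = 72.3 m³/s.
Runoff depth d = ΣQ_DR·Δt / A = 263.5 × 900 / (23.7 km²) = 10.01 mm.
The 1-cm UH is the DRH scaled by (10 mm)/d, so U_p = 72.3 × 10/10.01 = 72.3 m³/s.

U_p ≈ 72.3 m³/s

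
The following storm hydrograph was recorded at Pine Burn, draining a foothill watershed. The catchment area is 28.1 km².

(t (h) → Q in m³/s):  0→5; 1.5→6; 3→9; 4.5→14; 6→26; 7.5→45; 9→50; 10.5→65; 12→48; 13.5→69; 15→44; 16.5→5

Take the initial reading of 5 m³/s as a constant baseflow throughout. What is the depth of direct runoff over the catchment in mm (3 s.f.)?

d ≈ 62.6 mm

Direct runoff: 0.0, 1.0, 4.0, 9.0, 21.0, 40.0, 45.0, 60.0, 43.0, 64.0, 39.0, 0.0 m³/s; ΣQ_DR = 326.0 m³/s.
V = ΣQ_DR · Δt = 326.0 × 5400 s = 1.760 × 10^6 m³.
Over A = 28.1 km², depth = V / A = 62.6 mm.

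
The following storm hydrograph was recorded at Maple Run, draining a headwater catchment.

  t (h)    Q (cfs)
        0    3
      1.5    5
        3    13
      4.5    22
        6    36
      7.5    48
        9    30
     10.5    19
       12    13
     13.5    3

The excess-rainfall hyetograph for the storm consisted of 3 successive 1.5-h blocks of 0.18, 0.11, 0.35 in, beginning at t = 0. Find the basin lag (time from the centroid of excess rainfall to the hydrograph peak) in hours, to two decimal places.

t_L ≈ 4.85 h

Centroid of excess rainfall: t_c = Σ P_i·t̄_i / ΣP_i = 2.6484 h (block centres at 0.75, 2.25, 3.75 h).
Hydrograph peak occurs at t = 7.5 h, so basin lag t_L = 7.5 − 2.6484 = 4.85 h.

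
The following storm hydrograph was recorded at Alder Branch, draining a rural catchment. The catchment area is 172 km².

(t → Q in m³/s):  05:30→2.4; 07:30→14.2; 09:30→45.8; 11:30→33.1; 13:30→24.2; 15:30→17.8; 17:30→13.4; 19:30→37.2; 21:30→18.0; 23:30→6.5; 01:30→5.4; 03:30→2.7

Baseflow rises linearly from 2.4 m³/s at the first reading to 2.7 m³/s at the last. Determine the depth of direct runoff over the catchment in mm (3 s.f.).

d ≈ 7.96 mm

Direct runoff: 0.00, 11.77, 43.35, 30.62, 21.69, 15.26, 10.84, 34.61, 15.38, 3.85, 2.73, 0.00 m³/s; ΣQ_DR = 190.1 m³/s.
V = ΣQ_DR · Δt = 190.1 × 7200 s = 1.369 × 10^6 m³.
Over A = 172 km², depth = V / A = 7.96 mm.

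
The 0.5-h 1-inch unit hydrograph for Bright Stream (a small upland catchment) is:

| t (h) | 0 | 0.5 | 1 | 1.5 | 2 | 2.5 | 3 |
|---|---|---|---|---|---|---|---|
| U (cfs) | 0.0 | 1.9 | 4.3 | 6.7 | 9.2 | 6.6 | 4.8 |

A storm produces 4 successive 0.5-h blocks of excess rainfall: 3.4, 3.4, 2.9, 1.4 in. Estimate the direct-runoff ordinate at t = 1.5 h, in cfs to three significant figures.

Q ≈ 42.9 cfs

By discrete convolution, Q_j = Σ (P_i / 1 in) · U_{j−i}.
At t = 1.5 h (j=3): Q = (3.4/1)·6.7 + (3.4/1)·4.3 + (2.9/1)·1.9 + (1.4/1)·0.0 = 42.9 cfs.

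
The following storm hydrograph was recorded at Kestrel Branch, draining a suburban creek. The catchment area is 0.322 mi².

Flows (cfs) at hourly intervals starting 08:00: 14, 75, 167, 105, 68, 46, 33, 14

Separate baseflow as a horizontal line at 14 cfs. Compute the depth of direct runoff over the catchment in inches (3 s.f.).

d ≈ 1.97 in

Direct runoff: 0.0, 61.0, 153.0, 91.0, 54.0, 32.0, 19.0, 0.0 cfs; ΣQ_DR = 410.0 cfs.
V = ΣQ_DR · Δt = 410.0 × 3600 s = 1.476 × 10^6 ft³.
Over A = 0.322 mi², depth = V / A = 1.97 in.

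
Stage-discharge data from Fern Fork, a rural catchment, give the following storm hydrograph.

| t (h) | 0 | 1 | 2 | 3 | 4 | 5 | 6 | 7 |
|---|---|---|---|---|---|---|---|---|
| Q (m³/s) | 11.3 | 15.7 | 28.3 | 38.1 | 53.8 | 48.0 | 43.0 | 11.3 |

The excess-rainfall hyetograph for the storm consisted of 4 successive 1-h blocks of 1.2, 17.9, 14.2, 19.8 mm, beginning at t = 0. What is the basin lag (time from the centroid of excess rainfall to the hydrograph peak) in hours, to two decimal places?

Centroid of excess rainfall: t_c = Σ P_i·t̄_i / ΣP_i = 2.4906 h (block centres at 0.5, 1.5, 2.5, 3.5 h).
Hydrograph peak occurs at t = 4 h, so basin lag t_L = 4 − 2.4906 = 1.51 h.

t_L ≈ 1.51 h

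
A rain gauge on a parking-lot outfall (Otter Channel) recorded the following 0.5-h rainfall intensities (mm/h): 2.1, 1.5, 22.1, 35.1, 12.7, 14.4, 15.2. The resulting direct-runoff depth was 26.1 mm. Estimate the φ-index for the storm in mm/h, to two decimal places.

φ ≈ 9.46 mm/h

Only the 5 blocks with intensity above φ contribute runoff: 22.1, 35.1, 12.7, 14.4, 15.2 mm/h.
Σ(I−φ)·Δt = d  ⇒  (22.1+35.1+12.7+14.4+15.2 − 5φ)·0.5 = 26.1
φ = (99.50 − 26.1/0.5) / 5 = 9.46 mm/h.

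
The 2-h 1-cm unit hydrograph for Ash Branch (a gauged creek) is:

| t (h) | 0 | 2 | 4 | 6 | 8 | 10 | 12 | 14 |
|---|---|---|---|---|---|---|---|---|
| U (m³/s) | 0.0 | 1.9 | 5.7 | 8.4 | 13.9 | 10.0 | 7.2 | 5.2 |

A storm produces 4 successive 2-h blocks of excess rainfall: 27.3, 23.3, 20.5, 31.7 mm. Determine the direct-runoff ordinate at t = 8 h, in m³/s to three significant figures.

Q ≈ 75.2 m³/s

By discrete convolution, Q_j = Σ (P_i / 10 mm) · U_{j−i}.
At t = 8 h (j=4): Q = (27.3/10)·13.9 + (23.3/10)·8.4 + (20.5/10)·5.7 + (31.7/10)·1.9 = 75.2 m³/s.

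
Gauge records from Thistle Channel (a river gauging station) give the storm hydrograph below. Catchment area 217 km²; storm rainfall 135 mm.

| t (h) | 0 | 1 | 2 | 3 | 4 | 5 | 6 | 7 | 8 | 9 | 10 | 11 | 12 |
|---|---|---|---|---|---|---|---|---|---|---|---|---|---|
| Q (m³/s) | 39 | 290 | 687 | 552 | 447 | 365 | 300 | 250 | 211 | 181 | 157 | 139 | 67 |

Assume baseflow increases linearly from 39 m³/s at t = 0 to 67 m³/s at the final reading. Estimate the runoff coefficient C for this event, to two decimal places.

C ≈ 0.37

ΣQ_DR = 2996 m³/s; V = ΣQ_DR·Δt = 1.079 × 10^7 m³.
Runoff depth d = V / A = 49.70 mm.
C = d / P = 49.70 / 135 = 0.37.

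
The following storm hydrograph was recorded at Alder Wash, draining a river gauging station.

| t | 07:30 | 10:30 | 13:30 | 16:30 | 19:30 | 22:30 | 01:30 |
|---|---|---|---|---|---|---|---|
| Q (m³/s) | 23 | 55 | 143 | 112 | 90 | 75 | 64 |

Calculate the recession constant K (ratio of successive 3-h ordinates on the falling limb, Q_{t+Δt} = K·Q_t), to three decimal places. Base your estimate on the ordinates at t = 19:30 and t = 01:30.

K ≈ 0.843

Using the recession-limb readings at t = 19:30 and t = 01:30: Q falls from 90 to 64 m³/s over 2 intervals.
K = (Q₂/Q₁)^(1/2) = (64/90)^(1/2) = 0.843.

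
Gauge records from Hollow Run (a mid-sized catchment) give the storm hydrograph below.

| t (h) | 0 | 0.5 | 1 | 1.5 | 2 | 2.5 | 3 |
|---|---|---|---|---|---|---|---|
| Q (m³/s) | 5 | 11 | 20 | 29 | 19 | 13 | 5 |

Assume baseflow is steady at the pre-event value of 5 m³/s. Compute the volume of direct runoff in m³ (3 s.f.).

V ≈ 1.21 × 10^5 m³

Direct-runoff ordinates (Q − Q_b): 0.0, 6.0, 15.0, 24.0, 14.0, 8.0, 0.0 m³/s.
ΣQ_DR = 67.00 m³/s.
With Δt = 0.5 h = 1800 s, V = ΣQ_DR · Δt = 67.00 × 1800 = 1.21 × 10^5 m³.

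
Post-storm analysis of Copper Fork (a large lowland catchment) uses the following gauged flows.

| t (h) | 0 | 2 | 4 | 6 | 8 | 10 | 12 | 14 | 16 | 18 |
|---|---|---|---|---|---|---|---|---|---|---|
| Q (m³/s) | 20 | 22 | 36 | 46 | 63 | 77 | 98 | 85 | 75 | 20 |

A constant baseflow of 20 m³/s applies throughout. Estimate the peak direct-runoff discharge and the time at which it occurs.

Subtracting baseflow gives direct-runoff ordinates: 0.0, 2.0, 16.0, 26.0, 43.0, 57.0, 78.0, 65.0, 55.0, 0.0 m³/s.
The maximum is 78.0 m³/s, occurring at the reading for t = 12 h.

Q_p = 78.0 m³/s at t = 12 h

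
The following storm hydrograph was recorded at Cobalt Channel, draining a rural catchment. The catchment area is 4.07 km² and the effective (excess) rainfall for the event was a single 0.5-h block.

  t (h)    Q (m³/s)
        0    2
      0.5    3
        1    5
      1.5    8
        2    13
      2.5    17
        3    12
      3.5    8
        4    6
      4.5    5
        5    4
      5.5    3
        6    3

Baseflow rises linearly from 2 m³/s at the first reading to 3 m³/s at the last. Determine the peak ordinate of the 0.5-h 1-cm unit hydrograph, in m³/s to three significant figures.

Direct runoff: 0.00, 0.92, 2.83, 5.75, 10.67, 14.58, 9.50, 5.42, 3.33, 2.25, 1.17, 0.08, 0.00 m³/s; ΣQ_DR = 56.50 m³/s, peak = 14.58 m³/s.
Runoff depth d = ΣQ_DR·Δt / A = 56.50 × 1800 / (4.07 km²) = 24.99 mm.
The 1-cm UH is the DRH scaled by (10 mm)/d, so U_p = 14.58 × 10/24.99 = 5.84 m³/s.

U_p ≈ 5.84 m³/s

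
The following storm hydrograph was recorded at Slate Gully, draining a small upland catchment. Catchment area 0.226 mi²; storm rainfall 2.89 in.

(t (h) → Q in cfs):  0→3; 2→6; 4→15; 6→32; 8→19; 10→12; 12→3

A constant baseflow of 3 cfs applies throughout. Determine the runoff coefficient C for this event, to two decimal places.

ΣQ_DR = 69.00 cfs; V = ΣQ_DR·Δt = 4.968 × 10^5 ft³.
Runoff depth d = V / A = 0.9462 in.
C = d / P = 0.9462 / 2.89 = 0.33.

C ≈ 0.33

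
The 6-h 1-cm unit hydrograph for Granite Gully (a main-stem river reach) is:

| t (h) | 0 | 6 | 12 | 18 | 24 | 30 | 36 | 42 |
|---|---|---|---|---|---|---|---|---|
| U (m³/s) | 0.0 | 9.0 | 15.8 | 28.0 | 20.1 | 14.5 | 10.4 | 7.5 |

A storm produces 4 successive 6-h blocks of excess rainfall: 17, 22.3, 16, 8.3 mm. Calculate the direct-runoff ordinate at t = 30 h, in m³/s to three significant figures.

By discrete convolution, Q_j = Σ (P_i / 10 mm) · U_{j−i}.
At t = 30 h (j=5): Q = (17/10)·14.5 + (22.3/10)·20.1 + (16/10)·28.0 + (8.3/10)·15.8 = 127 m³/s.

Q ≈ 127 m³/s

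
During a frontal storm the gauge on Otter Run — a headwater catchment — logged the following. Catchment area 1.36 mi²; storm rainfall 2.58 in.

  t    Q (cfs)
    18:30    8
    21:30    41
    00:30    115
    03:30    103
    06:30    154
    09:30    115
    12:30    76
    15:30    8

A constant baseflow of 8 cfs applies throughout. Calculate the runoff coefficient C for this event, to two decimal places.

C ≈ 0.74

ΣQ_DR = 556.0 cfs; V = ΣQ_DR·Δt = 6.005 × 10^6 ft³.
Runoff depth d = V / A = 1.901 in.
C = d / P = 1.901 / 2.58 = 0.74.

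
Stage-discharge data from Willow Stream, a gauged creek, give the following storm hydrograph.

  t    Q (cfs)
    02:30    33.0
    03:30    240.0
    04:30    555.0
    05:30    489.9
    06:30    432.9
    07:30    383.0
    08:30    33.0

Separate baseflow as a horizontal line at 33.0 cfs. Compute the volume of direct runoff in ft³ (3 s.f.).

V ≈ 6.97 × 10^6 ft³

Direct-runoff ordinates (Q − Q_b): 0.0, 207.0, 522.0, 456.9, 399.9, 350.0, 0.0 cfs.
ΣQ_DR = 1936 cfs.
With Δt = 1 h = 3600 s, V = ΣQ_DR · Δt = 1936 × 3600 = 6.97 × 10^6 ft³.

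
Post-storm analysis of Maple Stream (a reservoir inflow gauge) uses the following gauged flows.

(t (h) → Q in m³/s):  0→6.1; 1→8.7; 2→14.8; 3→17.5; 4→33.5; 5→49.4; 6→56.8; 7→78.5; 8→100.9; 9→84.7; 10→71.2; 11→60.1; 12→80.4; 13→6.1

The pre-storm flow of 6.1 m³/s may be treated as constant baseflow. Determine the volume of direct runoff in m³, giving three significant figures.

Direct-runoff ordinates (Q − Q_b): 0.0, 2.6, 8.7, 11.4, 27.4, 43.3, 50.7, 72.4, 94.8, 78.6, 65.1, 54.0, 74.3, 0.0 m³/s.
ΣQ_DR = 583.3 m³/s.
With Δt = 1 h = 3600 s, V = ΣQ_DR · Δt = 583.3 × 3600 = 2.10 × 10^6 m³.

V ≈ 2.10 × 10^6 m³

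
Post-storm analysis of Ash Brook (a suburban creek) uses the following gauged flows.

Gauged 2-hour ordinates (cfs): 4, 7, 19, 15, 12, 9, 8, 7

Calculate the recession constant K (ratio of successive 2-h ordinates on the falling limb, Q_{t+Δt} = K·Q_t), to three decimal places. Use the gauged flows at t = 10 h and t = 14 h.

K ≈ 0.882

Using the recession-limb readings at t = 10 h and t = 14 h: Q falls from 9 to 7 cfs over 2 intervals.
K = (Q₂/Q₁)^(1/2) = (7/9)^(1/2) = 0.882.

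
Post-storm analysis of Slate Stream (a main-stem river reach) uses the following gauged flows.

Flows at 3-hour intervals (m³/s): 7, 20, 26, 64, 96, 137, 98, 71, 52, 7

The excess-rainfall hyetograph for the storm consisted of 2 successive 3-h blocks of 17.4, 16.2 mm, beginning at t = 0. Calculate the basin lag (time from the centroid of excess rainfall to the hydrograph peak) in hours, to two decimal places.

Centroid of excess rainfall: t_c = Σ P_i·t̄_i / ΣP_i = 2.9464 h (block centres at 1.5, 4.5 h).
Hydrograph peak occurs at t = 15 h, so basin lag t_L = 15 − 2.9464 = 12.05 h.

t_L ≈ 12.05 h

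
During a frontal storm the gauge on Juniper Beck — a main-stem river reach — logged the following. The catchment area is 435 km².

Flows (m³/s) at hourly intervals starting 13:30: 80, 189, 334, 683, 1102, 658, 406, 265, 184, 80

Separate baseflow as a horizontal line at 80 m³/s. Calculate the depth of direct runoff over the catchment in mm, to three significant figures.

d ≈ 26.3 mm

Direct runoff: 0.0, 109.0, 254.0, 603.0, 1022.0, 578.0, 326.0, 185.0, 104.0, 0.0 m³/s; ΣQ_DR = 3181 m³/s.
V = ΣQ_DR · Δt = 3181 × 3600 s = 1.145 × 10^7 m³.
Over A = 435 km², depth = V / A = 26.3 mm.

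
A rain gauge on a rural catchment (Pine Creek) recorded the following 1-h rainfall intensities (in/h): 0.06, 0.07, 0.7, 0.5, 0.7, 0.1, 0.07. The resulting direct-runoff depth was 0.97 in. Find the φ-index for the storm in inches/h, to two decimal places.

Only the 3 blocks with intensity above φ contribute runoff: 0.7, 0.5, 0.7 in/h.
Σ(I−φ)·Δt = d  ⇒  (0.7+0.5+0.7 − 3φ)·1 = 0.97
φ = (1.900 − 0.97/1) / 3 = 0.31 in/h.

φ ≈ 0.31 in/h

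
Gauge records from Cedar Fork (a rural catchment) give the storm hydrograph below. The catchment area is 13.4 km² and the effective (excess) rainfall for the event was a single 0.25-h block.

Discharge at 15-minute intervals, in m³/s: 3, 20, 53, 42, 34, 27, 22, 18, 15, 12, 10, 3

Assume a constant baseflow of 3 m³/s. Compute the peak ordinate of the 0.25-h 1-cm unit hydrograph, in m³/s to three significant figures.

U_p ≈ 33.4 m³/s

Direct runoff: 0.0, 17.0, 50.0, 39.0, 31.0, 24.0, 19.0, 15.0, 12.0, 9.0, 7.0, 0.0 m³/s; ΣQ_DR = 223.0 m³/s, peak = 50.0 m³/s.
Runoff depth d = ΣQ_DR·Δt / A = 223.0 × 900 / (13.4 km²) = 14.98 mm.
The 1-cm UH is the DRH scaled by (10 mm)/d, so U_p = 50.0 × 10/14.98 = 33.4 m³/s.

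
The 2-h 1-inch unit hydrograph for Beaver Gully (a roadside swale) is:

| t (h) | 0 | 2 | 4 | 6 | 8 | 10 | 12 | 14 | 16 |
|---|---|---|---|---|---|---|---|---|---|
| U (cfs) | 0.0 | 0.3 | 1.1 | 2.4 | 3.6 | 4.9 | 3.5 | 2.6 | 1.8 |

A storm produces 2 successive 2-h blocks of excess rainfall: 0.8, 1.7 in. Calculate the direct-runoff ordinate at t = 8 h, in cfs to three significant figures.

Q ≈ 6.96 cfs

By discrete convolution, Q_j = Σ (P_i / 1 in) · U_{j−i}.
At t = 8 h (j=4): Q = (0.8/1)·3.6 + (1.7/1)·2.4 = 6.96 cfs.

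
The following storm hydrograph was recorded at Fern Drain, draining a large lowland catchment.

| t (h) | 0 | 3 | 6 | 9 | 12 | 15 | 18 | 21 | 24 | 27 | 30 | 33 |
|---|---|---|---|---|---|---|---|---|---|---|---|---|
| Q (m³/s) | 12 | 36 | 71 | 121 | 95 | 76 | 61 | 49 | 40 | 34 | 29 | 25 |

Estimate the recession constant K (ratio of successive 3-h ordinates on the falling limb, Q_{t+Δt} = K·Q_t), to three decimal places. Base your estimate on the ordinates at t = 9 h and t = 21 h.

Using the recession-limb readings at t = 9 h and t = 21 h: Q falls from 121 to 49 m³/s over 4 intervals.
K = (Q₂/Q₁)^(1/4) = (49/121)^(1/4) = 0.798.

K ≈ 0.798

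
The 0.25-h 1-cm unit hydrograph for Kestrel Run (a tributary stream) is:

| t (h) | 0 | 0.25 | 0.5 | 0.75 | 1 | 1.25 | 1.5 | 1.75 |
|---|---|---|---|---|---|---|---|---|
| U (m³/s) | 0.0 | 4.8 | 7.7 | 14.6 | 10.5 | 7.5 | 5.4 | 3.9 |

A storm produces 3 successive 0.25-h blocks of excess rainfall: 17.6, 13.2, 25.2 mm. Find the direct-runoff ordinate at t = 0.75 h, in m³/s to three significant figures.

By discrete convolution, Q_j = Σ (P_i / 10 mm) · U_{j−i}.
At t = 0.75 h (j=3): Q = (17.6/10)·14.6 + (13.2/10)·7.7 + (25.2/10)·4.8 = 48.0 m³/s.

Q ≈ 48.0 m³/s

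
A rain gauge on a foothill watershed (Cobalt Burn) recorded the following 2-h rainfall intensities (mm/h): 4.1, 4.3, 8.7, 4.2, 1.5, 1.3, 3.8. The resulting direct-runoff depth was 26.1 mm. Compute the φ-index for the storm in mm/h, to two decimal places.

Only the 5 blocks with intensity above φ contribute runoff: 4.1, 4.3, 8.7, 4.2, 3.8 mm/h.
Σ(I−φ)·Δt = d  ⇒  (4.1+4.3+8.7+4.2+3.8 − 5φ)·2 = 26.1
φ = (25.10 − 26.1/2) / 5 = 2.41 mm/h.

φ ≈ 2.41 mm/h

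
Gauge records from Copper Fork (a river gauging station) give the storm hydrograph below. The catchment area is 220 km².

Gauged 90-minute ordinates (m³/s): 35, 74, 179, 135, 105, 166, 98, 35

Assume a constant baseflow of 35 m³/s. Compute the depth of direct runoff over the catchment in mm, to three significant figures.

Direct runoff: 0.0, 39.0, 144.0, 100.0, 70.0, 131.0, 63.0, 0.0 m³/s; ΣQ_DR = 547.0 m³/s.
V = ΣQ_DR · Δt = 547.0 × 5400 s = 2.954 × 10^6 m³.
Over A = 220 km², depth = V / A = 13.4 mm.

d ≈ 13.4 mm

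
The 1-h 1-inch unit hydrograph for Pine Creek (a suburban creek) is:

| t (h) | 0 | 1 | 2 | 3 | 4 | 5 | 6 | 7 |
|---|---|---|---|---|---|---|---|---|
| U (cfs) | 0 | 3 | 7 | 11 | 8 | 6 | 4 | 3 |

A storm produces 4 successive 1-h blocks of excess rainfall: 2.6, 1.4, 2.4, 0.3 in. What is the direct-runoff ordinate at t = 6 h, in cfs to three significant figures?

By discrete convolution, Q_j = Σ (P_i / 1 in) · U_{j−i}.
At t = 6 h (j=6): Q = (2.6/1)·4 + (1.4/1)·6 + (2.4/1)·8 + (0.3/1)·11 = 41.3 cfs.

Q ≈ 41.3 cfs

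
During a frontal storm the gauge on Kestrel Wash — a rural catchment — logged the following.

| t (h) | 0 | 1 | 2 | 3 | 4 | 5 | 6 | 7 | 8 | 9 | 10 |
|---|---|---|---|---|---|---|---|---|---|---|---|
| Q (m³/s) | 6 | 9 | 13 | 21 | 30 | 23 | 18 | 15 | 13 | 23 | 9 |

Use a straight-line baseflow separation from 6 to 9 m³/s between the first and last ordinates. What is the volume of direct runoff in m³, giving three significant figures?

V ≈ 3.51 × 10^5 m³

Direct-runoff ordinates (Q − Q_b): 0.00, 2.70, 6.40, 14.10, 22.80, 15.50, 10.20, 6.90, 4.60, 14.30, 0.00 m³/s.
ΣQ_DR = 97.50 m³/s.
With Δt = 1 h = 3600 s, V = ΣQ_DR · Δt = 97.50 × 3600 = 3.51 × 10^5 m³.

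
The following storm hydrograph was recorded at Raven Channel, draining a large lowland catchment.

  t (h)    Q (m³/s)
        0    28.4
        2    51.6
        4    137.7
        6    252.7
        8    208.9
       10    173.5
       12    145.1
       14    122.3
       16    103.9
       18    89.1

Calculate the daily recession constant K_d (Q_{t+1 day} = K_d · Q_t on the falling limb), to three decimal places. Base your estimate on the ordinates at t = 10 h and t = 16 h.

K_d ≈ 0.129

Between t = 10 h and t = 16 h the flow falls from 173.5 to 103.9 m³/s over 3×2 h = 6 h.
Per-interval ratio K = (103.9/173.5)^(1/3) = 0.8429; K_d = K^(24/2) = 0.129.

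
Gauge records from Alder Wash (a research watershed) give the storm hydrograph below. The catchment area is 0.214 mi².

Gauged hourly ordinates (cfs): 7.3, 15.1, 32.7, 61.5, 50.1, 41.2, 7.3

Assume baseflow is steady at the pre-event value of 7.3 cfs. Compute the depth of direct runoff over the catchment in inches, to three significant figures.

Direct runoff: 0.0, 7.8, 25.4, 54.2, 42.8, 33.9, 0.0 cfs; ΣQ_DR = 164.1 cfs.
V = ΣQ_DR · Δt = 164.1 × 3600 s = 5.908 × 10^5 ft³.
Over A = 0.214 mi², depth = V / A = 1.19 in.

d ≈ 1.19 in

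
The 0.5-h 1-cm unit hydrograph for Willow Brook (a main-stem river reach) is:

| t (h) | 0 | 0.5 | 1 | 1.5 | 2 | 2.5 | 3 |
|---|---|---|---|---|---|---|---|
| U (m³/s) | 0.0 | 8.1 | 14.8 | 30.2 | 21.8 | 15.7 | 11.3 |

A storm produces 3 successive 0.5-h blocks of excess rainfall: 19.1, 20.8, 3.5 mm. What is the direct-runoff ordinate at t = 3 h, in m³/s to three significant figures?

Q ≈ 61.9 m³/s

By discrete convolution, Q_j = Σ (P_i / 10 mm) · U_{j−i}.
At t = 3 h (j=6): Q = (19.1/10)·11.3 + (20.8/10)·15.7 + (3.5/10)·21.8 = 61.9 m³/s.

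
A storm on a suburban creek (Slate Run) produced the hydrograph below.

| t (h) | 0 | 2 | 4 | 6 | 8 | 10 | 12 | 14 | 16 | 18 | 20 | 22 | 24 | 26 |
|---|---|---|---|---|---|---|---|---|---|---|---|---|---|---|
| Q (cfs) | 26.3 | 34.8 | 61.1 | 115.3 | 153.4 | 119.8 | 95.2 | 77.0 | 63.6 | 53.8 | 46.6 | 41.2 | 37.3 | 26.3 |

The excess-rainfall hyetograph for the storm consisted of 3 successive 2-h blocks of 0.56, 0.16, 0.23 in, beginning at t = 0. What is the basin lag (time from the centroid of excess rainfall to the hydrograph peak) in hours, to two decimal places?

t_L ≈ 5.69 h

Centroid of excess rainfall: t_c = Σ P_i·t̄_i / ΣP_i = 2.3053 h (block centres at 1, 3, 5 h).
Hydrograph peak occurs at t = 8 h, so basin lag t_L = 8 − 2.3053 = 5.69 h.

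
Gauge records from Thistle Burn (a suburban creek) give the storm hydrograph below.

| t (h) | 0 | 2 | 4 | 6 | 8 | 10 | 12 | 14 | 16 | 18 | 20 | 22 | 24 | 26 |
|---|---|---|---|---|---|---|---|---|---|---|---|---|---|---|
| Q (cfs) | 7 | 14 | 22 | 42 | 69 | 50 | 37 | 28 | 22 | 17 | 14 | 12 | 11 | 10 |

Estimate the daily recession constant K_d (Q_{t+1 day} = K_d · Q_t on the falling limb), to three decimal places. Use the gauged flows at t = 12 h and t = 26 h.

K_d ≈ 0.106

Between t = 12 h and t = 26 h the flow falls from 37 to 10 cfs over 7×2 h = 14 h.
Per-interval ratio K = (10/37)^(1/7) = 0.8295; K_d = K^(24/2) = 0.106.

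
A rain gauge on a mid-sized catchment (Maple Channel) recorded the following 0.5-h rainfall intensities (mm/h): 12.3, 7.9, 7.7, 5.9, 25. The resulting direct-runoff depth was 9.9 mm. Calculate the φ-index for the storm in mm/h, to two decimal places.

φ ≈ 8.75 mm/h

Only the 2 blocks with intensity above φ contribute runoff: 12.3, 25 mm/h.
Σ(I−φ)·Δt = d  ⇒  (12.3+25 − 2φ)·0.5 = 9.9
φ = (37.30 − 9.9/0.5) / 2 = 8.75 mm/h.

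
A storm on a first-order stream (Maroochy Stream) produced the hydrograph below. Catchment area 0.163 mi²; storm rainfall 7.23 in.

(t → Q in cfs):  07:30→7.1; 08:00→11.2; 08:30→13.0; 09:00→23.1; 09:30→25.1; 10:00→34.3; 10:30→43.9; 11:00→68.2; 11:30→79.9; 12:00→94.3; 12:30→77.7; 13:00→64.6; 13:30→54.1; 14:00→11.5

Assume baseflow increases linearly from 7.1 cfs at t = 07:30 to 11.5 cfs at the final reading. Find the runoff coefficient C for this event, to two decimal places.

ΣQ_DR = 477.8 cfs; V = ΣQ_DR·Δt = 8.600 × 10^5 ft³.
Runoff depth d = V / A = 2.271 in.
C = d / P = 2.271 / 7.23 = 0.31.

C ≈ 0.31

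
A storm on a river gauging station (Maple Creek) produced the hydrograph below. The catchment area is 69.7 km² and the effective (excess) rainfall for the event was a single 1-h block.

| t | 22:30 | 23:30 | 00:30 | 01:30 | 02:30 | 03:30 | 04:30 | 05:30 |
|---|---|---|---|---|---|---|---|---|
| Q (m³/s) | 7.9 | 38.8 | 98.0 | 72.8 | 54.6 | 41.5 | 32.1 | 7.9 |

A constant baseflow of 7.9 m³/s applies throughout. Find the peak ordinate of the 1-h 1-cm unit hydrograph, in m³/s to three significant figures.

U_p ≈ 60.1 m³/s

Direct runoff: 0.0, 30.9, 90.1, 64.9, 46.7, 33.6, 24.2, 0.0 m³/s; ΣQ_DR = 290.4 m³/s, peak = 90.1 m³/s.
Runoff depth d = ΣQ_DR·Δt / A = 290.4 × 3600 / (69.7 km²) = 15.00 mm.
The 1-cm UH is the DRH scaled by (10 mm)/d, so U_p = 90.1 × 10/15.00 = 60.1 m³/s.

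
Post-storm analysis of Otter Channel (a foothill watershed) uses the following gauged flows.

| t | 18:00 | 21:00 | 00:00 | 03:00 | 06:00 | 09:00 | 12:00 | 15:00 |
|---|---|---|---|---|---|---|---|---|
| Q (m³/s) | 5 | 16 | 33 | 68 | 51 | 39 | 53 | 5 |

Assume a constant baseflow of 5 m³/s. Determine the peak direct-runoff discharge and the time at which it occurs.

Subtracting baseflow gives direct-runoff ordinates: 0.0, 11.0, 28.0, 63.0, 46.0, 34.0, 48.0, 0.0 m³/s.
The maximum is 63.0 m³/s, occurring at the reading for t = 03:00.

Q_p = 63.0 m³/s at t = 03:00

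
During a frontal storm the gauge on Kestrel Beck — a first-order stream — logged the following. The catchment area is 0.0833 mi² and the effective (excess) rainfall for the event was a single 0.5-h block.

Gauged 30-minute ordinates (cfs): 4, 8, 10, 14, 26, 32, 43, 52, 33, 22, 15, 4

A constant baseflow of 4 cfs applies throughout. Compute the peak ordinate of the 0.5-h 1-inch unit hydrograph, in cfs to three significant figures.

U_p ≈ 24.0 cfs

Direct runoff: 0.0, 4.0, 6.0, 10.0, 22.0, 28.0, 39.0, 48.0, 29.0, 18.0, 11.0, 0.0 cfs; ΣQ_DR = 215.0 cfs, peak = 48.0 cfs.
Runoff depth d = ΣQ_DR·Δt / A = 215.0 × 1800 / (0.0833 mi²) = 2.000 in.
The 1-inch UH is the DRH scaled by (1 in)/d, so U_p = 48.0 × 1/2.000 = 24.0 cfs.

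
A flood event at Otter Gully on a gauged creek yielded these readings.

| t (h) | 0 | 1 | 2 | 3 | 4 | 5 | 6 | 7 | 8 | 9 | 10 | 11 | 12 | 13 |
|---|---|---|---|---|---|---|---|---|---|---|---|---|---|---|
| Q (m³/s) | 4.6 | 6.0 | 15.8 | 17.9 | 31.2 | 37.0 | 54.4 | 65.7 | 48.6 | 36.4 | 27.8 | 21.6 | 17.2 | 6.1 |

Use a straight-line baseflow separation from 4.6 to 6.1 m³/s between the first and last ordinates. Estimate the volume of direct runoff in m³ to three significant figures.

V ≈ 1.14 × 10^6 m³

Direct-runoff ordinates (Q − Q_b): 0.00, 1.28, 10.97, 12.95, 26.14, 31.82, 49.11, 60.29, 43.08, 30.76, 22.05, 15.73, 11.22, 0.00 m³/s.
ΣQ_DR = 315.4 m³/s.
With Δt = 1 h = 3600 s, V = ΣQ_DR · Δt = 315.4 × 3600 = 1.14 × 10^6 m³.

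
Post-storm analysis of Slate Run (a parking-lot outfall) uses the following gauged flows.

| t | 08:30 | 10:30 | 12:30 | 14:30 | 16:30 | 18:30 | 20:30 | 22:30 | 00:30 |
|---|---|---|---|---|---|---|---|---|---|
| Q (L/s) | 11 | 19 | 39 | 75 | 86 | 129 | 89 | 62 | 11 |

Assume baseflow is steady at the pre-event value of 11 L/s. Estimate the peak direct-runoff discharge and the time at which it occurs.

Q_p = 118.0 L/s at t = 18:30

Subtracting baseflow gives direct-runoff ordinates: 0.0, 8.0, 28.0, 64.0, 75.0, 118.0, 78.0, 51.0, 0.0 L/s.
The maximum is 118.0 L/s, occurring at the reading for t = 18:30.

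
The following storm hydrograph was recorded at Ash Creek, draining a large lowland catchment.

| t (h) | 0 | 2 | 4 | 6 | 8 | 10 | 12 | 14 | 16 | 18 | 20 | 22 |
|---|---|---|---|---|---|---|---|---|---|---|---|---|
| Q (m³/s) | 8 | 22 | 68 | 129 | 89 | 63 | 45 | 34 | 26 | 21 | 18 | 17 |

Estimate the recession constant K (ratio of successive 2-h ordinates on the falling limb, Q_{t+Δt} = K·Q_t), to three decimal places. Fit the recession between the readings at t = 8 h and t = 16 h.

K ≈ 0.735

Using the recession-limb readings at t = 8 h and t = 16 h: Q falls from 89 to 26 m³/s over 4 intervals.
K = (Q₂/Q₁)^(1/4) = (26/89)^(1/4) = 0.735.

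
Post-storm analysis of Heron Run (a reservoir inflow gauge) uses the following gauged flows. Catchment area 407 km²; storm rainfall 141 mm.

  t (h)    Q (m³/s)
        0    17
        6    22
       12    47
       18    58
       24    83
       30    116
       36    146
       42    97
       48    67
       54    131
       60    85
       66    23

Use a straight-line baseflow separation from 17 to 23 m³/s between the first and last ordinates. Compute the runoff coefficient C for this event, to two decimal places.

C ≈ 0.25

ΣQ_DR = 652.0 m³/s; V = ΣQ_DR·Δt = 1.408 × 10^7 m³.
Runoff depth d = V / A = 34.60 mm.
C = d / P = 34.60 / 141 = 0.25.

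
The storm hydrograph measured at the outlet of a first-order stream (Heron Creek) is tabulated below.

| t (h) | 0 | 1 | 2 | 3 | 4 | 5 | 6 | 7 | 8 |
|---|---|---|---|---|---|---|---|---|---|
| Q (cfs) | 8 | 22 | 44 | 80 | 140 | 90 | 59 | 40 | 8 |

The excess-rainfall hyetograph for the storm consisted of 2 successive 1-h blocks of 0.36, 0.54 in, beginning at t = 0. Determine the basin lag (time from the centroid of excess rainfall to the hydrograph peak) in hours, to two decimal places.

Centroid of excess rainfall: t_c = Σ P_i·t̄_i / ΣP_i = 1.1000 h (block centres at 0.5, 1.5 h).
Hydrograph peak occurs at t = 4 h, so basin lag t_L = 4 − 1.1000 = 2.90 h.

t_L ≈ 2.90 h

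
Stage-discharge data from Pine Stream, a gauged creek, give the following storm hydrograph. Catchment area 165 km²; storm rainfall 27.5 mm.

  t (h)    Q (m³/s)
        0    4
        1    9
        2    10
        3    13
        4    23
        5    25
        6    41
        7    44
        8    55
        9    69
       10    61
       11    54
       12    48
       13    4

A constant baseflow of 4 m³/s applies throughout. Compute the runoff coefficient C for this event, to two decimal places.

ΣQ_DR = 404.0 m³/s; V = ΣQ_DR·Δt = 1.454 × 10^6 m³.
Runoff depth d = V / A = 8.815 mm.
C = d / P = 8.815 / 27.5 = 0.32.

C ≈ 0.32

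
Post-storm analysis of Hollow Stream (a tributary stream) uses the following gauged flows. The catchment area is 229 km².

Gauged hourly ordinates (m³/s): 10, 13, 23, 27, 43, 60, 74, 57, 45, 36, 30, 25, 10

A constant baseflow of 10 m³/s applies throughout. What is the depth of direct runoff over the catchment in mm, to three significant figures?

Direct runoff: 0.0, 3.0, 13.0, 17.0, 33.0, 50.0, 64.0, 47.0, 35.0, 26.0, 20.0, 15.0, 0.0 m³/s; ΣQ_DR = 323.0 m³/s.
V = ΣQ_DR · Δt = 323.0 × 3600 s = 1.163 × 10^6 m³.
Over A = 229 km², depth = V / A = 5.08 mm.

d ≈ 5.08 mm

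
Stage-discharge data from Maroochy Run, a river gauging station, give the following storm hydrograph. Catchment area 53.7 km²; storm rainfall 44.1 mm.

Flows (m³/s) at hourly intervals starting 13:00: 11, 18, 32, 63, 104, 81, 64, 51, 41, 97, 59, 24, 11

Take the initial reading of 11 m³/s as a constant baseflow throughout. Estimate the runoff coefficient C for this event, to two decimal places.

ΣQ_DR = 513.0 m³/s; V = ΣQ_DR·Δt = 1.847 × 10^6 m³.
Runoff depth d = V / A = 34.39 mm.
C = d / P = 34.39 / 44.1 = 0.78.

C ≈ 0.78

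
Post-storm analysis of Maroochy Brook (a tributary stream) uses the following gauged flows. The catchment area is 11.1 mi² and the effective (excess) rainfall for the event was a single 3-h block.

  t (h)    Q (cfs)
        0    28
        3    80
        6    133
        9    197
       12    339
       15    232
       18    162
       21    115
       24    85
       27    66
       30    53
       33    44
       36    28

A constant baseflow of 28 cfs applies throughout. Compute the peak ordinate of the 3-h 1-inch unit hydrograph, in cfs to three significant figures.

Direct runoff: 0.0, 52.0, 105.0, 169.0, 311.0, 204.0, 134.0, 87.0, 57.0, 38.0, 25.0, 16.0, 0.0 cfs; ΣQ_DR = 1198 cfs, peak = 311.0 cfs.
Runoff depth d = ΣQ_DR·Δt / A = 1198 × 10800 / (11.1 mi²) = 0.5017 in.
The 1-inch UH is the DRH scaled by (1 in)/d, so U_p = 311.0 × 1/0.5017 = 620 cfs.

U_p ≈ 620 cfs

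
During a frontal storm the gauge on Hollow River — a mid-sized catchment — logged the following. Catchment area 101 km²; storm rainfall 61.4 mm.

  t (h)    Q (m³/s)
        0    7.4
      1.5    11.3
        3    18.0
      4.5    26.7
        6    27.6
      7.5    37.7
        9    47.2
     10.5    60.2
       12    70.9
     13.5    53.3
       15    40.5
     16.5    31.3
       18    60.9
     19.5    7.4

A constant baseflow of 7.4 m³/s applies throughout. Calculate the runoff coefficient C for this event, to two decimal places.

ΣQ_DR = 396.8 m³/s; V = ΣQ_DR·Δt = 2.143 × 10^6 m³.
Runoff depth d = V / A = 21.22 mm.
C = d / P = 21.22 / 61.4 = 0.35.

C ≈ 0.35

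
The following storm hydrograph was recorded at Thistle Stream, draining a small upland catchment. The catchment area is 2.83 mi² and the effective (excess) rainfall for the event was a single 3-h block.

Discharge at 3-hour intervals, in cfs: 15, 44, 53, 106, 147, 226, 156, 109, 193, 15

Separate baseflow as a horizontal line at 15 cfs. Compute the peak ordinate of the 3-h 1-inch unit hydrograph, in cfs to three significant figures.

U_p ≈ 141 cfs

Direct runoff: 0.0, 29.0, 38.0, 91.0, 132.0, 211.0, 141.0, 94.0, 178.0, 0.0 cfs; ΣQ_DR = 914.0 cfs, peak = 211.0 cfs.
Runoff depth d = ΣQ_DR·Δt / A = 914.0 × 10800 / (2.83 mi²) = 1.501 in.
The 1-inch UH is the DRH scaled by (1 in)/d, so U_p = 211.0 × 1/1.501 = 141 cfs.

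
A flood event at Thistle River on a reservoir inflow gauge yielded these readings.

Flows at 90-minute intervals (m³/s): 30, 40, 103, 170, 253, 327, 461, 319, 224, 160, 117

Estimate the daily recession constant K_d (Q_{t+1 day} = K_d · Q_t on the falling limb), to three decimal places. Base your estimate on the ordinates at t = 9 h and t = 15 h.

K_d ≈ 0.004

Between t = 9 h and t = 15 h the flow falls from 461 to 117 m³/s over 4×1.5 h = 6 h.
Per-interval ratio K = (117/461)^(1/4) = 0.7098; K_d = K^(24/1.5) = 0.004.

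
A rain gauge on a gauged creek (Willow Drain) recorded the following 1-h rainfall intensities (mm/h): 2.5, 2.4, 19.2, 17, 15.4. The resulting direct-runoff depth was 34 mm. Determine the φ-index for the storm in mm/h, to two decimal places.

φ ≈ 5.87 mm/h

Only the 3 blocks with intensity above φ contribute runoff: 19.2, 17, 15.4 mm/h.
Σ(I−φ)·Δt = d  ⇒  (19.2+17+15.4 − 3φ)·1 = 34
φ = (51.60 − 34/1) / 3 = 5.87 mm/h.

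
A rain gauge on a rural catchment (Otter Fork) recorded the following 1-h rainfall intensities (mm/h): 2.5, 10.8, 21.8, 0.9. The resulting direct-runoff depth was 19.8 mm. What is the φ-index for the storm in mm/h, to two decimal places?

φ ≈ 6.40 mm/h

Only the 2 blocks with intensity above φ contribute runoff: 10.8, 21.8 mm/h.
Σ(I−φ)·Δt = d  ⇒  (10.8+21.8 − 2φ)·1 = 19.8
φ = (32.60 − 19.8/1) / 2 = 6.40 mm/h.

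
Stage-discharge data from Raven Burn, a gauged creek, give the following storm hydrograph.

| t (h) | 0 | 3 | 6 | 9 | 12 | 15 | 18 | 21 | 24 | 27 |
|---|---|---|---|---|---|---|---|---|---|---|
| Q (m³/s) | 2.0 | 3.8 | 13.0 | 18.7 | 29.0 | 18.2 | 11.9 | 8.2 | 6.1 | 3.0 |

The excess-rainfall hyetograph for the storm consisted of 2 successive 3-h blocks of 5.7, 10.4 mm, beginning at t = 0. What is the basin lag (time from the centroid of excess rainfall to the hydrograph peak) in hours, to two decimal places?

t_L ≈ 8.56 h

Centroid of excess rainfall: t_c = Σ P_i·t̄_i / ΣP_i = 3.4379 h (block centres at 1.5, 4.5 h).
Hydrograph peak occurs at t = 12 h, so basin lag t_L = 12 − 3.4379 = 8.56 h.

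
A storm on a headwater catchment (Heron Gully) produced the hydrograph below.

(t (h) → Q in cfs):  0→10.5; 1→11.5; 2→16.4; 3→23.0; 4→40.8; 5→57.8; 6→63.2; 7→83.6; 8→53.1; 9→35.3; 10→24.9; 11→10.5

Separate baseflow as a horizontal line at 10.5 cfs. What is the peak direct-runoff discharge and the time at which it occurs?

Q_p = 73.1 cfs at t = 7 h

Subtracting baseflow gives direct-runoff ordinates: 0.0, 1.0, 5.9, 12.5, 30.3, 47.3, 52.7, 73.1, 42.6, 24.8, 14.4, 0.0 cfs.
The maximum is 73.1 cfs, occurring at the reading for t = 7 h.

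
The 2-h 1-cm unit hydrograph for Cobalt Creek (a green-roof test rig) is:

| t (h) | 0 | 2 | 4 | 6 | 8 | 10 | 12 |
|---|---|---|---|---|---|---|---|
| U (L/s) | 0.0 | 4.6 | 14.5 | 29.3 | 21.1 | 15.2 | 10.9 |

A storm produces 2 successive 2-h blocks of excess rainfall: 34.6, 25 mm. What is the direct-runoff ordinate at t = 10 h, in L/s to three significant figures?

By discrete convolution, Q_j = Σ (P_i / 10 mm) · U_{j−i}.
At t = 10 h (j=5): Q = (34.6/10)·15.2 + (25/10)·21.1 = 105 L/s.

Q ≈ 105 L/s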